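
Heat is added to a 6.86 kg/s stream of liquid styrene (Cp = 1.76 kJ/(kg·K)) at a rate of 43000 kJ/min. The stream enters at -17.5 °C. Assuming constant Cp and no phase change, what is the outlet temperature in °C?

T_out = 41.9 °C

Q = 43000 kJ/min = 716.67 kJ/s
ΔT = Q/(ṁ·Cp) = 716.67/(6.86×1.76) = 59.358 K
T_out = -17.5 + 59.358 = 41.858 °C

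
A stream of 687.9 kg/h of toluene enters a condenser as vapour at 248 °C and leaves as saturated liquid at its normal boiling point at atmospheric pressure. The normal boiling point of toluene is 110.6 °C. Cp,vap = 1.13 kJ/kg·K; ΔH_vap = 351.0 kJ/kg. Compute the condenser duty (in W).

Q_c = 96700 W

vapour 248→110.6 °C: -155.26 kJ/kg
condensation at 110.6 °C: -351 kJ/kg
Δh = -155.26 + -351 = -506.26 kJ/kg
Q = ṁ·Δh = 687.9 kg/h × -506.26 kJ/kg = -348260 kJ/h
|Q| = 96.738 kW = 96738 W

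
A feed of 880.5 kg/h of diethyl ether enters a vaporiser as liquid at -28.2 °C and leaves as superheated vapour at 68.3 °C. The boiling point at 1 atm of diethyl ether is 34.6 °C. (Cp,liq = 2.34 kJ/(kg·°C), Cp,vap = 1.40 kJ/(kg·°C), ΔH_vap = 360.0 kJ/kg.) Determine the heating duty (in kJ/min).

liquid -28.2→34.6 °C: 146.95 kJ/kg
vaporisation at 34.6 °C: 360 kJ/kg
vapour 34.6→68.3 °C: 47.18 kJ/kg
Δh = 146.95 + 360 + 47.18 = 554.13 kJ/kg
Q = ṁ·Δh = 880.5 kg/h × 554.13 kJ/kg = 487910 kJ/h
|Q| = 135.53 kW = 8131.9 kJ/min

Q = 8130 kJ/min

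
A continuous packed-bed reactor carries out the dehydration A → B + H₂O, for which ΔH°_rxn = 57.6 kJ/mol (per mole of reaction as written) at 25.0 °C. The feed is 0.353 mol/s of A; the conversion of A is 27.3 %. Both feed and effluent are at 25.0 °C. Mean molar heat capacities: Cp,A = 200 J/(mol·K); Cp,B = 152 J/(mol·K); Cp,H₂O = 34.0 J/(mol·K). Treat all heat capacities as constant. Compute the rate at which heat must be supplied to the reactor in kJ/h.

Extent of reaction ξ = 0.273 × 0.353 = 0.096369 mol/s
Reaction term: ξ·ΔH°_rxn = 0.096369 × 57.6 = 5.5509 kJ/s
Q = ΔH = 5.5509 kJ/s = 5.5509 kW
Heat supplied = 19983 kJ/h

Q_in = 20000 kJ/h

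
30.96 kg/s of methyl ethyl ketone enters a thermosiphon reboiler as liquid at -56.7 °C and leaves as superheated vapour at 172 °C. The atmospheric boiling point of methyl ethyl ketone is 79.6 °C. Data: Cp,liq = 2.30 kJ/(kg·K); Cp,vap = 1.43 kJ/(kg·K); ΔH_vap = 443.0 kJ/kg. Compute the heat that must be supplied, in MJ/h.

liquid -56.7→79.6 °C: 313.49 kJ/kg
vaporisation at 79.6 °C: 443 kJ/kg
vapour 79.6→172 °C: 132.13 kJ/kg
Δh = 313.49 + 443 + 132.13 = 888.62 kJ/kg
Q = ṁ·Δh = 30.96 kg/s × 888.62 kJ/kg = 27512 kJ/s
|Q| = 27512 kW = 99042 MJ/h

Q = 99000 MJ/h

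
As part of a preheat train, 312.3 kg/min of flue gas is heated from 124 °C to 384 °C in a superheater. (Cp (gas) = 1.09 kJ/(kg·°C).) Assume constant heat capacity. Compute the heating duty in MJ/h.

Q = ṁ·Cp·ΔT = 312.3 × 1.09 × (384 − 124) = 88506 kJ/min
Converting: 88506 / 60 s = 1475.1 kW
Heating duty = 5310.3 MJ/h

Q = 5310 MJ/h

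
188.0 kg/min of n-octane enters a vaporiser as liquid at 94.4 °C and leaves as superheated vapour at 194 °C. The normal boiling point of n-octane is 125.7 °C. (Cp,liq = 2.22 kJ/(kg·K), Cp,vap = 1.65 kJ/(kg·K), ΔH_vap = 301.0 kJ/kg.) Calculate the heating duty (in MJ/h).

Q = 5450 MJ/h

liquid 94.4→125.7 °C: 69.486 kJ/kg
vaporisation at 125.7 °C: 301 kJ/kg
vapour 125.7→194 °C: 112.69 kJ/kg
Δh = 69.486 + 301 + 112.69 = 483.18 kJ/kg
Q = ṁ·Δh = 188.0 kg/min × 483.18 kJ/kg = 90838 kJ/min
|Q| = 1514 kW = 5450.3 MJ/h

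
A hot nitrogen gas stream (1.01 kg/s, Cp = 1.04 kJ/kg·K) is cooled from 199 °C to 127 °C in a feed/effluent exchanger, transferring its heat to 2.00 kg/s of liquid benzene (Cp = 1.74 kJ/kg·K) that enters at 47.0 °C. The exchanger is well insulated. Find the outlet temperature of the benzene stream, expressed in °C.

T_c,out = 68.7 °C

Heat released by hot stream: Q = 1.01 × 1.04 × (199 − 127) = 75.629 kJ/s
Energy balance on cold side (adiabatic exchanger): Q = ṁ_c·Cp_c·(T_c,out − T_c,in)
T_c,out = 47.0 + 75.629/(2.00 × 1.74) = 68.732 °C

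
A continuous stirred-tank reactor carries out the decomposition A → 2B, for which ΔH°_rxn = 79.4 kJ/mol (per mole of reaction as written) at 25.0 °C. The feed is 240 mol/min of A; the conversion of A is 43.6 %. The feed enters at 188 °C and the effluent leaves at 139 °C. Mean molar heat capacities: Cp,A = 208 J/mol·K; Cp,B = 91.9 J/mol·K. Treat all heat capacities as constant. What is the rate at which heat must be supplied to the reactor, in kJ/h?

Q_in = 334000 kJ/h

Extent of reaction ξ = 0.436 × 240 = 104.64 mol/min
Reaction term: ξ·ΔH°_rxn = 104.64 × 79.4 = 8308.4 kJ/min
Sensible, feed 188→25 °C: -8137 kJ/min
Outlet flows (mol/min): A 135.36, B 209.28
Sensible, products 25→139 °C: 5402.2 kJ/min
Q = ΔH = 5573.7 kJ/min = 92.894 kW
Heat supplied = 334420 kJ/h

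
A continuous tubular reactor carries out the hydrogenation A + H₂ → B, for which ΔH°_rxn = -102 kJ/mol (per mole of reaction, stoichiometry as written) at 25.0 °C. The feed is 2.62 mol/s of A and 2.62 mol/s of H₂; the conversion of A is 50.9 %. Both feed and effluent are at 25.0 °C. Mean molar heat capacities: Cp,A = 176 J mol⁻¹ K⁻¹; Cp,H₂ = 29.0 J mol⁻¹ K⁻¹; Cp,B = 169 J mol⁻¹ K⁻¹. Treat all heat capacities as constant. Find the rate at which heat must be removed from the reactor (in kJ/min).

Extent of reaction ξ = 0.509 × 2.62 = 1.3336 mol/s
Reaction term: ξ·ΔH°_rxn = 1.3336 × -102 = -136.03 kJ/s
Q = ΔH = -136.03 kJ/s = -136.03 kW
Heat removed = 8161.5 kJ/min

Q_out = 8160 kJ/min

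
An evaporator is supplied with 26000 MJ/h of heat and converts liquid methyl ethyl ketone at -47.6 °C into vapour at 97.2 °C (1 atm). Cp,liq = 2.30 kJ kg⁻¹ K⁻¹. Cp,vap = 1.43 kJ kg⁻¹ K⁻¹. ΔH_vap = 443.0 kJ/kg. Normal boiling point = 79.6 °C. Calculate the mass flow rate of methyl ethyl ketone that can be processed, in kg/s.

Δh = 2.30×(79.6−-47.6) + 443.0 + 1.43×(97.2−79.6) = 760.73 kJ/kg
Q = 26000 MJ/h = 7222.2 kJ/s = 7222.2 kJ/s
ṁ = Q/Δh = 7222.2 / 760.73 = 9.4938 kg/s

ṁ = 9.49 kg/s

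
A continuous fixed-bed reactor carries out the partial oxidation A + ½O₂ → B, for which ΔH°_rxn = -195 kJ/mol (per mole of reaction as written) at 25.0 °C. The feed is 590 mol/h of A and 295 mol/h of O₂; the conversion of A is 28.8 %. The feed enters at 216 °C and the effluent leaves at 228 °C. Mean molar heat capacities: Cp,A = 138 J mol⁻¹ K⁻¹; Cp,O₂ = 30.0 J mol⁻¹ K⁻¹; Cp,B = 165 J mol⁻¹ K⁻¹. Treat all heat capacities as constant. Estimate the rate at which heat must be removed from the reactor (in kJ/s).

Extent of reaction ξ = 0.288 × 590 = 169.92 mol/h
Reaction term: ξ·ΔH°_rxn = 169.92 × -195 = -33134 kJ/h
Sensible, feed 216→25 °C: -17242 kJ/h
Outlet flows (mol/h): A 420.08, O₂ 210.04, B 169.92
Sensible, products 25→228 °C: 18739 kJ/h
Q = ΔH = -31637 kJ/h = -8.7881 kW
Heat removed = 8.7881 kJ/s

Q_out = 8.79 kJ/s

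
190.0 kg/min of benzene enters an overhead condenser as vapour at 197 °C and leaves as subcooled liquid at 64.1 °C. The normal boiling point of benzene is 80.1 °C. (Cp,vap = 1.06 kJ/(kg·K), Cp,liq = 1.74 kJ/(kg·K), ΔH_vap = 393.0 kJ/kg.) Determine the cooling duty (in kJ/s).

Q_c = 1730 kJ/s

vapour 197→80.1 °C: -123.91 kJ/kg
condensation at 80.1 °C: -393 kJ/kg
liquid 80.1→64.1 °C: -27.84 kJ/kg
Δh = -123.91 + -393 + -27.84 = -544.75 kJ/kg
Q = ṁ·Δh = 190.0 kg/min × -544.75 kJ/kg = -103500 kJ/min
|Q| = 1725.1 kW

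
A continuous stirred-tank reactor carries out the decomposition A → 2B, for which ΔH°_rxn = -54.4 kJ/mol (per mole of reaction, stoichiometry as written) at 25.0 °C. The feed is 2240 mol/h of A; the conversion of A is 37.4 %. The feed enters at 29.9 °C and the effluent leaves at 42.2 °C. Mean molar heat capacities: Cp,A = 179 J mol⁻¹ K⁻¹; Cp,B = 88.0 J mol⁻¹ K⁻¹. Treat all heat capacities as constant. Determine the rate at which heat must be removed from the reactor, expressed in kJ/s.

Extent of reaction ξ = 0.374 × 2240 = 837.76 mol/h
Reaction term: ξ·ΔH°_rxn = 837.76 × -54.4 = -45574 kJ/h
Sensible, feed 29.9→25 °C: -1964.7 kJ/h
Outlet flows (mol/h): A 1402.2, B 1675.5
Sensible, products 25→42.2 °C: 6853.3 kJ/h
Q = ΔH = -40686 kJ/h = -11.302 kW
Heat removed = 11.302 kJ/s

Q_out = 11.3 kJ/s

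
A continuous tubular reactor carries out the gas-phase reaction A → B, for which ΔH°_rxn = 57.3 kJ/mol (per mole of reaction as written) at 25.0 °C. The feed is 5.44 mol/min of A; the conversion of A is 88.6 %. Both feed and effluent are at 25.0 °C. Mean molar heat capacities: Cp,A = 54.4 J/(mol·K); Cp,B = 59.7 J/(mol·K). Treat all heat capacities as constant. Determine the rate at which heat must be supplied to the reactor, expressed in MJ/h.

Q_in = 16.6 MJ/h

Extent of reaction ξ = 0.886 × 5.44 = 4.8198 mol/min
Reaction term: ξ·ΔH°_rxn = 4.8198 × 57.3 = 276.18 kJ/min
Q = ΔH = 276.18 kJ/min = 4.6029 kW
Heat supplied = 16.571 MJ/h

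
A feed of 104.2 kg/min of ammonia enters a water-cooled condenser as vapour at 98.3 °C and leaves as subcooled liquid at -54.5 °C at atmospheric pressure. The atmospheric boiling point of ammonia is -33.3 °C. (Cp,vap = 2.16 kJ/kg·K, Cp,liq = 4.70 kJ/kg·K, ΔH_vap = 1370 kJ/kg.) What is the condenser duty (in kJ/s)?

Q_c = 3050 kJ/s

vapour 98.3→-33.3 °C: -284.26 kJ/kg
condensation at -33.3 °C: -1370 kJ/kg
liquid -33.3→-54.5 °C: -99.64 kJ/kg
Δh = -284.26 + -1370 + -99.64 = -1753.9 kJ/kg
Q = ṁ·Δh = 104.2 kg/min × -1753.9 kJ/kg = -182760 kJ/min
|Q| = 3045.9 kW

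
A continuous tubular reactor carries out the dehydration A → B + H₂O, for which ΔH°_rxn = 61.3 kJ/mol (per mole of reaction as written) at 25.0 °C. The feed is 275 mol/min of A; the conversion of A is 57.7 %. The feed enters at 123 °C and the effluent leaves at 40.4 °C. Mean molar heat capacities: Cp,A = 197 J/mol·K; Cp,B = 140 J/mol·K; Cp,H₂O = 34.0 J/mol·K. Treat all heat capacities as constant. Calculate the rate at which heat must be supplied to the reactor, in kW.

Extent of reaction ξ = 0.577 × 275 = 158.67 mol/min
Reaction term: ξ·ΔH°_rxn = 158.67 × 61.3 = 9726.8 kJ/min
Sensible, feed 123→25 °C: -5309.1 kJ/min
Outlet flows (mol/min): A 116.33, B 158.67, H₂O 158.67
Sensible, products 25→40.4 °C: 778.09 kJ/min
Q = ΔH = 5195.7 kJ/min = 86.595 kW
Heat supplied = 86.595 kW

Q_in = 86.6 kW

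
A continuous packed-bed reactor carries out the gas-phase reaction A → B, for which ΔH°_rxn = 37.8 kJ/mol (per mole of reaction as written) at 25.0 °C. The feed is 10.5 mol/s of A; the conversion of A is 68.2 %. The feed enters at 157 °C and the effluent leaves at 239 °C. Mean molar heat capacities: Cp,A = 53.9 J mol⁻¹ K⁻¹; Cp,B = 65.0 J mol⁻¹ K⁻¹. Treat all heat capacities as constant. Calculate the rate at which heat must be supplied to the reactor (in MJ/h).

Extent of reaction ξ = 0.682 × 10.5 = 7.161 mol/s
Reaction term: ξ·ΔH°_rxn = 7.161 × 37.8 = 270.69 kJ/s
Sensible, feed 157→25 °C: -74.705 kJ/s
Outlet flows (mol/s): A 3.339, B 7.161
Sensible, products 25→239 °C: 138.12 kJ/s
Q = ΔH = 334.1 kJ/s = 334.1 kW
Heat supplied = 1202.8 MJ/h

Q_in = 1200 MJ/h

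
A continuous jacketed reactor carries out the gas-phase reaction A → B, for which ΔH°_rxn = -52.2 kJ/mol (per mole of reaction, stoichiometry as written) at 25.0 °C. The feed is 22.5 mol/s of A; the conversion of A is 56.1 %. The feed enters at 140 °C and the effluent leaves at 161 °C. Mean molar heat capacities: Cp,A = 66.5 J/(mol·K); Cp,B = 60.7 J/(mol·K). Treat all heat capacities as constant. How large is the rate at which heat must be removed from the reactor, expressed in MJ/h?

Extent of reaction ξ = 0.561 × 22.5 = 12.623 mol/s
Reaction term: ξ·ΔH°_rxn = 12.623 × -52.2 = -658.89 kJ/s
Sensible, feed 140→25 °C: -172.07 kJ/s
Outlet flows (mol/s): A 9.8775, B 12.623
Sensible, products 25→161 °C: 193.53 kJ/s
Q = ΔH = -637.43 kJ/s = -637.43 kW
Heat removed = 2294.7 MJ/h

Q_out = 2290 MJ/h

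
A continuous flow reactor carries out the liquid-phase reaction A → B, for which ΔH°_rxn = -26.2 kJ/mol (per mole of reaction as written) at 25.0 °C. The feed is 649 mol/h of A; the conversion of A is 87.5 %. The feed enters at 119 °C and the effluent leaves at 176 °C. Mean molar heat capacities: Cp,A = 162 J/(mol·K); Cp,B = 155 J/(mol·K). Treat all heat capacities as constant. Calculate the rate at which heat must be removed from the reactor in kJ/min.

Extent of reaction ξ = 0.875 × 649 = 567.88 mol/h
Reaction term: ξ·ΔH°_rxn = 567.88 × -26.2 = -14878 kJ/h
Sensible, feed 119→25 °C: -9883 kJ/h
Outlet flows (mol/h): A 81.125, B 567.88
Sensible, products 25→176 °C: 15276 kJ/h
Q = ΔH = -9485.7 kJ/h = -2.6349 kW
Heat removed = 158.1 kJ/min

Q_out = 158 kJ/min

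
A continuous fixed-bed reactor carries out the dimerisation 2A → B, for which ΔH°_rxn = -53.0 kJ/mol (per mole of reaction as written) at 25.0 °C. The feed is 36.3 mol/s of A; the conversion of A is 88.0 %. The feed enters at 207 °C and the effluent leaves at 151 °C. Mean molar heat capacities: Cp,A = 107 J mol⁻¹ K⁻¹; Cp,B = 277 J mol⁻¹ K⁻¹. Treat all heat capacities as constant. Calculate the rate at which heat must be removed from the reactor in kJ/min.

Q_out = 56200 kJ/min

Extent of reaction ξ = 0.880 × 36.3 / 2 = 15.972 mol/s
Reaction term: ξ·ΔH°_rxn = 15.972 × -53.0 = -846.52 kJ/s
Sensible, feed 207→25 °C: -706.91 kJ/s
Outlet flows (mol/s): A 4.356, B 15.972
Sensible, products 25→151 °C: 616.18 kJ/s
Q = ΔH = -937.24 kJ/s = -937.24 kW
Heat removed = 56234 kJ/min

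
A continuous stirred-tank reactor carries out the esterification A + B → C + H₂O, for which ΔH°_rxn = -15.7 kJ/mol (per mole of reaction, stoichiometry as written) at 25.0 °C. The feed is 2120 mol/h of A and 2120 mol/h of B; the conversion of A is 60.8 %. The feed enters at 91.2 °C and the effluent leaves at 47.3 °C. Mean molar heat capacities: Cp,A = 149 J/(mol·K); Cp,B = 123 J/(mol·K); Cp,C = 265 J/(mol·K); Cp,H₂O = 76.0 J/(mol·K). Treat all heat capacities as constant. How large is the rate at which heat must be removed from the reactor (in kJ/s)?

Q_out = 12.1 kJ/s

Extent of reaction ξ = 0.608 × 2120 = 1289 mol/h
Reaction term: ξ·ΔH°_rxn = 1289 × -15.7 = -20237 kJ/h
Sensible, feed 91.2→25 °C: -38174 kJ/h
Outlet flows (mol/h): A 831.04, B 831.04, C 1289, H₂O 1289
Sensible, products 25→47.3 °C: 14842 kJ/h
Q = ΔH = -43568 kJ/h = -12.102 kW
Heat removed = 12.102 kJ/s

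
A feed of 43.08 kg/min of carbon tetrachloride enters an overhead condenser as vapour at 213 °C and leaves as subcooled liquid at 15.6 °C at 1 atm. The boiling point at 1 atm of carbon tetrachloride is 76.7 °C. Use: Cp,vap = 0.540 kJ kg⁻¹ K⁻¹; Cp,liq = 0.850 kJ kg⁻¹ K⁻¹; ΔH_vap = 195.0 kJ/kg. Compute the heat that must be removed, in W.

Q_c = 230000 W

vapour 213→76.7 °C: -73.602 kJ/kg
condensation at 76.7 °C: -195 kJ/kg
liquid 76.7→15.6 °C: -51.935 kJ/kg
Δh = -73.602 + -195 + -51.935 = -320.54 kJ/kg
Q = ṁ·Δh = 43.08 kg/min × -320.54 kJ/kg = -13809 kJ/min
|Q| = 230.15 kW = 230150 W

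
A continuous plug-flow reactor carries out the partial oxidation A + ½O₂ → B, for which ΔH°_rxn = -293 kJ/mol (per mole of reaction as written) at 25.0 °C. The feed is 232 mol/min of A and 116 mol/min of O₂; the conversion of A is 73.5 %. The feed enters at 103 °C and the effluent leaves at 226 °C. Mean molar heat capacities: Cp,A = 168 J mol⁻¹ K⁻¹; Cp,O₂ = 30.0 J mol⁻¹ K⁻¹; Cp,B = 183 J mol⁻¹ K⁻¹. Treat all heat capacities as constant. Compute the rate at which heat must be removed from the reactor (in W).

Q_out = 746000 W

Extent of reaction ξ = 0.735 × 232 = 170.52 mol/min
Reaction term: ξ·ΔH°_rxn = 170.52 × -293 = -49962 kJ/min
Sensible, feed 103→25 °C: -3311.6 kJ/min
Outlet flows (mol/min): A 61.48, O₂ 30.74, B 170.52
Sensible, products 25→226 °C: 8533.7 kJ/min
Q = ΔH = -44740 kJ/min = -745.67 kW
Heat removed = 745670 W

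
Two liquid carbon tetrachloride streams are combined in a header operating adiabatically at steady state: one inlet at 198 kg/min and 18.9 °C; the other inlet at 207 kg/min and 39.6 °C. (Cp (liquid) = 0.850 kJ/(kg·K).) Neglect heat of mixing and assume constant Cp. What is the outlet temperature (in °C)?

T_out = 29.5 °C

Energy balance with Q = 0: Σ ṁᵢCp,ᵢ(T_out − Tᵢ) = 0
Σ ṁᵢCp,ᵢTᵢ = 198×0.850×18.9 + 207×0.850×39.6 = 10148
Σ ṁᵢCp,ᵢ = 198×0.850 + 207×0.850 = 344.25
T_out = 10148 / 344.25 = 29.48 °C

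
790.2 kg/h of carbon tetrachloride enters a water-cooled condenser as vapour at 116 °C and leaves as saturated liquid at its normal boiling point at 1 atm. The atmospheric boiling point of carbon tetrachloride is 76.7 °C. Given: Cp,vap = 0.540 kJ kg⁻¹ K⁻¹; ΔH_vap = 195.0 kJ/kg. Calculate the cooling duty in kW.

vapour 116→76.7 °C: -21.222 kJ/kg
condensation at 76.7 °C: -195 kJ/kg
Δh = -21.222 + -195 = -216.22 kJ/kg
Q = ṁ·Δh = 790.2 kg/h × -216.22 kJ/kg = -170860 kJ/h
|Q| = 47.461 kW

Q_c = 47.5 kW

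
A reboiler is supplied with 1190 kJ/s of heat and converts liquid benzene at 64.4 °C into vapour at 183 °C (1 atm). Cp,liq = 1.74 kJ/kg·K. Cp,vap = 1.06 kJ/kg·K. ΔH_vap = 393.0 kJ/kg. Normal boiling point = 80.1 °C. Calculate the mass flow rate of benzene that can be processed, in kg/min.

ṁ = 135 kg/min

Δh = 1.74×(80.1−64.4) + 393.0 + 1.06×(183−80.1) = 529.39 kJ/kg
Q = 1190 kJ/s = 1190 kJ/s = 71400 kJ/min
ṁ = Q/Δh = 71400 / 529.39 = 134.87 kg/min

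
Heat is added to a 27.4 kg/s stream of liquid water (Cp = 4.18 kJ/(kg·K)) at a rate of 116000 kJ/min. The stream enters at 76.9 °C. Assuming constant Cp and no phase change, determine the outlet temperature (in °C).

Q = 116000 kJ/min = 1933.3 kJ/s
ΔT = Q/(ṁ·Cp) = 1933.3/(27.4×4.18) = 16.88 K
T_out = 76.9 + 16.88 = 93.78 °C

T_out = 93.8 °C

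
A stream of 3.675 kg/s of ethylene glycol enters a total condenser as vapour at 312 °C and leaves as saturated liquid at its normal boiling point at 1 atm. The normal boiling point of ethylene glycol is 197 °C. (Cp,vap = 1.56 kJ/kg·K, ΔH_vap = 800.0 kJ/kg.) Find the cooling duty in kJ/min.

vapour 312→197 °C: -179.4 kJ/kg
condensation at 197 °C: -800 kJ/kg
Δh = -179.4 + -800 = -979.4 kJ/kg
Q = ṁ·Δh = 3.675 kg/s × -979.4 kJ/kg = -3599.3 kJ/s
|Q| = 3599.3 kW = 215960 kJ/min

Q_c = 216000 kJ/min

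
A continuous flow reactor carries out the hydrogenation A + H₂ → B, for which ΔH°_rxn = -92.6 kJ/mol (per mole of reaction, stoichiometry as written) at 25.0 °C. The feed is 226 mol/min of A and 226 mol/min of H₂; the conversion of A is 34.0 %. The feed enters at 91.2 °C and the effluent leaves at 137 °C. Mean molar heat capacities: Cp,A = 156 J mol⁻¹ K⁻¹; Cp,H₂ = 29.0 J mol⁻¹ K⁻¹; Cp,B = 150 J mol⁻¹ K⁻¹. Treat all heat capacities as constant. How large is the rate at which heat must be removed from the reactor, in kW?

Q_out = 91.7 kW

Extent of reaction ξ = 0.340 × 226 = 76.84 mol/min
Reaction term: ξ·ΔH°_rxn = 76.84 × -92.6 = -7115.4 kJ/min
Sensible, feed 91.2→25 °C: -2767.8 kJ/min
Outlet flows (mol/min): A 149.16, H₂ 149.16, B 76.84
Sensible, products 25→137 °C: 4381.5 kJ/min
Q = ΔH = -5501.7 kJ/min = -91.695 kW
Heat removed = 91.695 kW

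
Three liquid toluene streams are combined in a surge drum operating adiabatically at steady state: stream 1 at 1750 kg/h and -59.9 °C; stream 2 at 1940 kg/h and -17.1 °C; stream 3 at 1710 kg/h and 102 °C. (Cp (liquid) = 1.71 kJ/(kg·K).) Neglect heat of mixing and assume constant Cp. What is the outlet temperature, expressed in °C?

T_out = 6.74 °C

No heat crosses the boundary, so H_out = H_in.
T_out = Σ ṁᵢCp,ᵢTᵢ / Σ ṁᵢCp,ᵢ
      = 62280 / 9234 = 6.7446 °C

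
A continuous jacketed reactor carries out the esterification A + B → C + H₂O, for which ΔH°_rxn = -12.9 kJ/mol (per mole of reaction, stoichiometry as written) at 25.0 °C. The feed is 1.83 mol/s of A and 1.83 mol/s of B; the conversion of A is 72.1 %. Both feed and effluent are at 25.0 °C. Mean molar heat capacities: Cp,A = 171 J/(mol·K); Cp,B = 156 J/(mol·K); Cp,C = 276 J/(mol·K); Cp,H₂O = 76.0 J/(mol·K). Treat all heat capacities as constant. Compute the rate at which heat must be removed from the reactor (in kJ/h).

Extent of reaction ξ = 0.721 × 1.83 = 1.3194 mol/s
Reaction term: ξ·ΔH°_rxn = 1.3194 × -12.9 = -17.021 kJ/s
Q = ΔH = -17.021 kJ/s = -17.021 kW
Heat removed = 61274 kJ/h

Q_out = 61300 kJ/h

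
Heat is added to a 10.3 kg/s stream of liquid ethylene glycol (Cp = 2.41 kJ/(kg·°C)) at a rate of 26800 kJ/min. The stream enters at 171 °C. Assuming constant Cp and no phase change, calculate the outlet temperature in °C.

T_out = 189 °C

Q = 26800 kJ/min = 446.67 kJ/s
ΔT = Q/(ṁ·Cp) = 446.67/(10.3×2.41) = 17.994 K
T_out = 171 + 17.994 = 188.99 °C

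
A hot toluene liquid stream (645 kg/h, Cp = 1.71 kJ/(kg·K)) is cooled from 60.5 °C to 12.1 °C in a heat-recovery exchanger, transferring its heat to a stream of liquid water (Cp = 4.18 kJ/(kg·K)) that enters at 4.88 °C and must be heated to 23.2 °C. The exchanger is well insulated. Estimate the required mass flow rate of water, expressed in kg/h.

ṁ_c = 697 kg/h

Heat released by hot stream: Q = 645 × 1.71 × (60.5 − 12.1) = 53383 kJ/h
Energy balance on cold side (adiabatic exchanger): Q = ṁ_c·Cp_c·(T_c,out − T_c,in)
ṁ_c = 53383 / [4.18 × (23.2 − 4.88)] = 697.11 kg/h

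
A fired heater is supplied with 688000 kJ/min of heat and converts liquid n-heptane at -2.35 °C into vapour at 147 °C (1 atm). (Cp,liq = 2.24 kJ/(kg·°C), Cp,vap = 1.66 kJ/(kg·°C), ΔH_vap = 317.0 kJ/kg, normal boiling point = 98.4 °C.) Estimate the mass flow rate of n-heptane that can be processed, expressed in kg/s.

Δh = 2.24×(98.4−-2.35) + 317.0 + 1.66×(147−98.4) = 623.36 kJ/kg
Q = 688000 kJ/min = 11467 kJ/s = 11467 kJ/s
ṁ = Q/Δh = 11467 / 623.36 = 18.395 kg/s

ṁ = 18.4 kg/s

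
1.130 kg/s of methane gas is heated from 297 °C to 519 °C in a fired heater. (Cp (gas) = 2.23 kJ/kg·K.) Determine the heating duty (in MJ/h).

Q = 2010 MJ/h

Q = ṁ·Cp·ΔT = 1.130 × 2.23 × (519 − 297) = 559.42 kJ/s
Heating duty = 2013.9 MJ/h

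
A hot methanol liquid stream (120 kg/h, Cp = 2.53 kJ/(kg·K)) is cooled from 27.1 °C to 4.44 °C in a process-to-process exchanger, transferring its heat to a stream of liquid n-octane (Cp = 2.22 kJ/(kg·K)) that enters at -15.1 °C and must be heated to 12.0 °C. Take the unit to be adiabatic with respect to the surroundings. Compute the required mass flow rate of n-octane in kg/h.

ṁ_c = 114 kg/h

Heat released by hot stream: Q = 120 × 2.53 × (27.1 − 4.44) = 6879.6 kJ/h
Energy balance on cold side (adiabatic exchanger): Q = ṁ_c·Cp_c·(T_c,out − T_c,in)
ṁ_c = 6879.6 / [2.22 × (12.0 − -15.1)] = 114.35 kg/h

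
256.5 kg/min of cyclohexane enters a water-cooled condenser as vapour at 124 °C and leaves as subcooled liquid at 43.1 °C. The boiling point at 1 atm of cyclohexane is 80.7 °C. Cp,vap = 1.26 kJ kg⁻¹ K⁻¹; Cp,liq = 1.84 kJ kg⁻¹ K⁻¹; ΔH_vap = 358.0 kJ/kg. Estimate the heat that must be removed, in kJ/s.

Q_c = 2060 kJ/s

vapour 124→80.7 °C: -54.558 kJ/kg
condensation at 80.7 °C: -358 kJ/kg
liquid 80.7→43.1 °C: -69.184 kJ/kg
Δh = -54.558 + -358 + -69.184 = -481.74 kJ/kg
Q = ṁ·Δh = 256.5 kg/min × -481.74 kJ/kg = -123570 kJ/min
|Q| = 2059.4 kW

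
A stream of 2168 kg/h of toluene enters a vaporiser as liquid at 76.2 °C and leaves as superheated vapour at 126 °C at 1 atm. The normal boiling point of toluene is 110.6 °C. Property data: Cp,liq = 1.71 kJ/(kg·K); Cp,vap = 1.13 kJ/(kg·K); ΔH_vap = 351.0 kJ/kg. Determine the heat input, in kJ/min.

Q = 15400 kJ/min

liquid 76.2→110.6 °C: 58.824 kJ/kg
vaporisation at 110.6 °C: 351 kJ/kg
vapour 110.6→126 °C: 17.402 kJ/kg
Δh = 58.824 + 351 + 17.402 = 427.23 kJ/kg
Q = ṁ·Δh = 2168 kg/h × 427.23 kJ/kg = 926230 kJ/h
|Q| = 257.28 kW = 15437 kJ/min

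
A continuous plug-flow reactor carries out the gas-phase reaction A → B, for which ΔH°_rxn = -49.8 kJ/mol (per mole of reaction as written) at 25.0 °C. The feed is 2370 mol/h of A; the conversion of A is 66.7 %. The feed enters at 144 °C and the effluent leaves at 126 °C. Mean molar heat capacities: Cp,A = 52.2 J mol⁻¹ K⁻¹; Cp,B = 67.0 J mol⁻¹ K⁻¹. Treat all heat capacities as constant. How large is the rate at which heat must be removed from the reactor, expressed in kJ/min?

Q_out = 1310 kJ/min

Extent of reaction ξ = 0.667 × 2370 = 1580.8 mol/h
Reaction term: ξ·ΔH°_rxn = 1580.8 × -49.8 = -78723 kJ/h
Sensible, feed 144→25 °C: -14722 kJ/h
Outlet flows (mol/h): A 789.21, B 1580.8
Sensible, products 25→126 °C: 14858 kJ/h
Q = ΔH = -78587 kJ/h = -21.83 kW
Heat removed = 1309.8 kJ/min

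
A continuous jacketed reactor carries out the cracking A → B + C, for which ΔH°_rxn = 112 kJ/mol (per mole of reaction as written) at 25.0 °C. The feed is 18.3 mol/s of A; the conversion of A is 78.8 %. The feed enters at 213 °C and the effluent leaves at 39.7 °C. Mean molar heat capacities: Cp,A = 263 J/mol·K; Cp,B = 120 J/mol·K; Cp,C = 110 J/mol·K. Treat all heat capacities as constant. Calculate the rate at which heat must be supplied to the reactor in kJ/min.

Q_in = 46400 kJ/min

Extent of reaction ξ = 0.788 × 18.3 = 14.42 mol/s
Reaction term: ξ·ΔH°_rxn = 14.42 × 112 = 1615.1 kJ/s
Sensible, feed 213→25 °C: -904.83 kJ/s
Outlet flows (mol/s): A 3.8796, B 14.42, C 14.42
Sensible, products 25→39.7 °C: 63.754 kJ/s
Q = ΔH = 774.01 kJ/s = 774.01 kW
Heat supplied = 46441 kJ/min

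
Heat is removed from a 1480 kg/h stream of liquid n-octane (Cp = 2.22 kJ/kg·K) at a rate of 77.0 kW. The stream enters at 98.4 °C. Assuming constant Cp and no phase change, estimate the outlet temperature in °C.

T_out = 14.0 °C

Q = 77.0 kW = 277200 kJ/h
ΔT = Q/(ṁ·Cp) = 277200/(1480×2.22) = 84.368 K
T_out = 98.4 − 84.368 = 14.032 °C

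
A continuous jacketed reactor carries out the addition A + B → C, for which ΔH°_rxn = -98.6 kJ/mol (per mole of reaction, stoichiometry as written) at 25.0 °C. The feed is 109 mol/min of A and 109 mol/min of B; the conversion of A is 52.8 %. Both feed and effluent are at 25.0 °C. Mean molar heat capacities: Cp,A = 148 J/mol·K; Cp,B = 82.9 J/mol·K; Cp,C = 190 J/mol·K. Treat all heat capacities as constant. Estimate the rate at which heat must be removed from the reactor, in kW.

Extent of reaction ξ = 0.528 × 109 = 57.552 mol/min
Reaction term: ξ·ΔH°_rxn = 57.552 × -98.6 = -5674.6 kJ/min
Q = ΔH = -5674.6 kJ/min = -94.577 kW
Heat removed = 94.577 kW

Q_out = 94.6 kW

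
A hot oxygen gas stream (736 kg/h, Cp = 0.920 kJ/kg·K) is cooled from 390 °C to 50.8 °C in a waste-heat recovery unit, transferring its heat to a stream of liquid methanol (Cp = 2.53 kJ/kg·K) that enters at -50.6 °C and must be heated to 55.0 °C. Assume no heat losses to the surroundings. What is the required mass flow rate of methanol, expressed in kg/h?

Heat released by hot stream: Q = 736 × 0.920 × (390 − 50.8) = 229680 kJ/h
Energy balance on cold side (adiabatic exchanger): Q = ṁ_c·Cp_c·(T_c,out − T_c,in)
ṁ_c = 229680 / [2.53 × (55.0 − -50.6)] = 859.68 kg/h

ṁ_c = 860 kg/h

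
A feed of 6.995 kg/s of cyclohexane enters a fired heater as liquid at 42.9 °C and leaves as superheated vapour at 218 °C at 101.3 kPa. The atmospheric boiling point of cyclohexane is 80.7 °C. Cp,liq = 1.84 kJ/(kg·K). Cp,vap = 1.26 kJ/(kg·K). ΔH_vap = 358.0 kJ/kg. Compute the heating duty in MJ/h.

Q = 15100 MJ/h

liquid 42.9→80.7 °C: 69.552 kJ/kg
vaporisation at 80.7 °C: 358 kJ/kg
vapour 80.7→218 °C: 173 kJ/kg
Δh = 69.552 + 358 + 173 = 600.55 kJ/kg
Q = ṁ·Δh = 6.995 kg/s × 600.55 kJ/kg = 4200.8 kJ/s
|Q| = 4200.8 kW = 15123 MJ/h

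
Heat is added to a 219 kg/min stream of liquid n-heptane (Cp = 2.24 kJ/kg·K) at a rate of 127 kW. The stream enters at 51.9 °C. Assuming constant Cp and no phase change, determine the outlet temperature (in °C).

T_out = 67.4 °C

Q = 127 kW = 7620 kJ/min
ΔT = Q/(ṁ·Cp) = 7620/(219×2.24) = 15.533 K
T_out = 51.9 + 15.533 = 67.433 °C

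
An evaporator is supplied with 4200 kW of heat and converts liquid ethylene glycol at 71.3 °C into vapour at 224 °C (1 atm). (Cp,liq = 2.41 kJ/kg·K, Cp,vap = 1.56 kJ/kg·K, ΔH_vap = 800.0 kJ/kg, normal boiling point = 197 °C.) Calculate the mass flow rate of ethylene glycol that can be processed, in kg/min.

Δh = 2.41×(197−71.3) + 800.0 + 1.56×(224−197) = 1145.1 kJ/kg
Q = 4200 kW = 4200 kJ/s = 252000 kJ/min
ṁ = Q/Δh = 252000 / 1145.1 = 220.08 kg/min

ṁ = 220 kg/min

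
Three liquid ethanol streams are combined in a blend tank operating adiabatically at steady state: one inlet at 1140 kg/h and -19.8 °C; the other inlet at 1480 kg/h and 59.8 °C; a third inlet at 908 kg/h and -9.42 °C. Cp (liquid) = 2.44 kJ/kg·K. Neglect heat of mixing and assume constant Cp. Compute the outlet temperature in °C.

Energy balance with Q = 0: Σ ṁᵢCp,ᵢ(T_out − Tᵢ) = 0
Σ ṁᵢCp,ᵢTᵢ = 1140×2.44×-19.8 + 1480×2.44×59.8 + 908×2.44×-9.42 = 140000
Σ ṁᵢCp,ᵢ = 1140×2.44 + 1480×2.44 + 908×2.44 = 8608.3
T_out = 140000 / 8608.3 = 16.264 °C

T_out = 16.3 °C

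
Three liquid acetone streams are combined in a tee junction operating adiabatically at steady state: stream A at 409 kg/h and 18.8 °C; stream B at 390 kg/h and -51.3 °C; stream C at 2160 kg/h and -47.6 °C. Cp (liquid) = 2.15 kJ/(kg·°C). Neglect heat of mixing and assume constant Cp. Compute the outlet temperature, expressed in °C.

Adiabatic, steady state ⇒ Σ ṁᵢCp,ᵢ(T_out − Tᵢ) = 0
Σ ṁᵢCp,ᵢTᵢ = 409×2.15×18.8 + 390×2.15×-51.3 + 2160×2.15×-47.6 = -247540
Σ ṁᵢCp,ᵢ = 409×2.15 + 390×2.15 + 2160×2.15 = 6361.9
T_out = -247540 / 6361.9 = -38.91 °C

T_out = -38.9 °C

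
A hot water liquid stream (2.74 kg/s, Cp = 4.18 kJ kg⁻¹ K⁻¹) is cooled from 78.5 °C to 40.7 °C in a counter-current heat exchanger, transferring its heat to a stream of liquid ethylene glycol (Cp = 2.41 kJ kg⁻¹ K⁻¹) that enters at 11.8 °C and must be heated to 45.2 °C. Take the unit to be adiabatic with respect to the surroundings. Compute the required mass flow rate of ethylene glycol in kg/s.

Heat released by hot stream: Q = 2.74 × 4.18 × (78.5 − 40.7) = 432.93 kJ/s
Energy balance on cold side (adiabatic exchanger): Q = ṁ_c·Cp_c·(T_c,out − T_c,in)
ṁ_c = 432.93 / [2.41 × (45.2 − 11.8)] = 5.3784 kg/s

ṁ_c = 5.38 kg/s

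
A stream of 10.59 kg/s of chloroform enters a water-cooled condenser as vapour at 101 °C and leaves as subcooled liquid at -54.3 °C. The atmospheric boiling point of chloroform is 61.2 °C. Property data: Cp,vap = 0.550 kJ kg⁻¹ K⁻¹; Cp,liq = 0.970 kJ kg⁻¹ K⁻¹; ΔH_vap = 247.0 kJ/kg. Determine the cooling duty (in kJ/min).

vapour 101→61.2 °C: -21.89 kJ/kg
condensation at 61.2 °C: -247 kJ/kg
liquid 61.2→-54.3 °C: -112.03 kJ/kg
Δh = -21.89 + -247 + -112.03 = -380.93 kJ/kg
Q = ṁ·Δh = 10.59 kg/s × -380.93 kJ/kg = -4034 kJ/s
|Q| = 4034 kW = 242040 kJ/min

Q_c = 242000 kJ/min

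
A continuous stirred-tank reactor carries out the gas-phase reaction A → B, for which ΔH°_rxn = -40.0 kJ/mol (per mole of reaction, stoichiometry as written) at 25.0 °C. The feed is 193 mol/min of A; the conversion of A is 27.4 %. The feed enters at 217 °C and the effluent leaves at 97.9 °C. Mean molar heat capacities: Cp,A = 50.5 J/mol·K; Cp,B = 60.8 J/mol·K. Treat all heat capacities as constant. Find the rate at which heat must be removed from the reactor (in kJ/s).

Q_out = 53.9 kJ/s

Extent of reaction ξ = 0.274 × 193 = 52.882 mol/min
Reaction term: ξ·ΔH°_rxn = 52.882 × -40.0 = -2115.3 kJ/min
Sensible, feed 217→25 °C: -1871.3 kJ/min
Outlet flows (mol/min): A 140.12, B 52.882
Sensible, products 25→97.9 °C: 750.23 kJ/min
Q = ΔH = -3236.4 kJ/min = -53.94 kW
Heat removed = 53.94 kJ/s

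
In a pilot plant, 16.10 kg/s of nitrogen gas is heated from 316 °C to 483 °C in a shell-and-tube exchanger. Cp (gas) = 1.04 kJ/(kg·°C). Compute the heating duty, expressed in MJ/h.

Q = 10100 MJ/h

Q = ṁ·Cp·ΔT = 16.10 × 1.04 × (483 − 316) = 2796.2 kJ/s
Heating duty = 10066 MJ/h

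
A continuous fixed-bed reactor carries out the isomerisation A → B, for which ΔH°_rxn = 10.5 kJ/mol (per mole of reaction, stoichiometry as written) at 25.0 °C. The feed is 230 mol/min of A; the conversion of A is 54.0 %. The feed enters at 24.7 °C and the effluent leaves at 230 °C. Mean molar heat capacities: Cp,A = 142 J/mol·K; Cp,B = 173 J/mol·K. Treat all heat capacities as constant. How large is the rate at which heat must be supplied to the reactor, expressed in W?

Extent of reaction ξ = 0.540 × 230 = 124.2 mol/min
Reaction term: ξ·ΔH°_rxn = 124.2 × 10.5 = 1304.1 kJ/min
Sensible, feed 24.7→25 °C: 9.798 kJ/min
Outlet flows (mol/min): A 105.8, B 124.2
Sensible, products 25→230 °C: 7484.6 kJ/min
Q = ΔH = 8798.5 kJ/min = 146.64 kW
Heat supplied = 146640 W

Q_in = 147000 W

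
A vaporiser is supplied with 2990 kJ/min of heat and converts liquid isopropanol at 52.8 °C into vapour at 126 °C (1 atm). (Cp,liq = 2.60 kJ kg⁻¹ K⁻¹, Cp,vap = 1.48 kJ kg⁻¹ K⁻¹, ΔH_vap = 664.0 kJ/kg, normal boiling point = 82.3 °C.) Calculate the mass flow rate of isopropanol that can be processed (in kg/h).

ṁ = 223 kg/h

Δh = 2.60×(82.3−52.8) + 664.0 + 1.48×(126−82.3) = 805.38 kJ/kg
Q = 2990 kJ/min = 49.833 kJ/s = 179400 kJ/h
ṁ = Q/Δh = 179400 / 805.38 = 222.75 kg/h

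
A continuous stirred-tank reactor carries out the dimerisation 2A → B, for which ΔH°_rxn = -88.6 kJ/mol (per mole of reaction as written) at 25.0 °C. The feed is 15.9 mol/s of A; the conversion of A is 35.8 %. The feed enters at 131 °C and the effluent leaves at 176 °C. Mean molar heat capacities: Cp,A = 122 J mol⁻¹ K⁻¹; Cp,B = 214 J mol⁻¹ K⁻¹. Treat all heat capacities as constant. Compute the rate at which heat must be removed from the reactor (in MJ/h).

Extent of reaction ξ = 0.358 × 15.9 / 2 = 2.8461 mol/s
Reaction term: ξ·ΔH°_rxn = 2.8461 × -88.6 = -252.16 kJ/s
Sensible, feed 131→25 °C: -205.62 kJ/s
Outlet flows (mol/s): A 10.208, B 2.8461
Sensible, products 25→176 °C: 280.02 kJ/s
Q = ΔH = -177.77 kJ/s = -177.77 kW
Heat removed = 639.96 MJ/h

Q_out = 640 MJ/h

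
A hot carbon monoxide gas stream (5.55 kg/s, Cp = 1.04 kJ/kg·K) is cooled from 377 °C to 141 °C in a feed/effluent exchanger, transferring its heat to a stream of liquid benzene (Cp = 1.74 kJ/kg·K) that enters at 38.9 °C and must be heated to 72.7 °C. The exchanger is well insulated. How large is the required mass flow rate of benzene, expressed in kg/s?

Heat released by hot stream: Q = 5.55 × 1.04 × (377 − 141) = 1362.2 kJ/s
Energy balance on cold side (adiabatic exchanger): Q = ṁ_c·Cp_c·(T_c,out − T_c,in)
ṁ_c = 1362.2 / [1.74 × (72.7 − 38.9)] = 23.162 kg/s

ṁ_c = 23.2 kg/s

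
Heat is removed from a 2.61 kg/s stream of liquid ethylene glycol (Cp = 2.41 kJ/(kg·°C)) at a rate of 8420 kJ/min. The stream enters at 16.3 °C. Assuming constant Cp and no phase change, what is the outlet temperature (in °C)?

Q = 8420 kJ/min = 140.33 kJ/s
ΔT = Q/(ṁ·Cp) = 140.33/(2.61×2.41) = 22.31 K
T_out = 16.3 − 22.31 = -6.0102 °C

T_out = -6.01 °C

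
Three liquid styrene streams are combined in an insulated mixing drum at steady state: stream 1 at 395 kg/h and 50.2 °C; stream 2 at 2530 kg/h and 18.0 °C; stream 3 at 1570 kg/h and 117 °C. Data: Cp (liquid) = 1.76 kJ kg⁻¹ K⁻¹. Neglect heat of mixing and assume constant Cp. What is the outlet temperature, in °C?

T_out = 55.4 °C

Adiabatic, steady state ⇒ Σ ṁᵢCp,ᵢ(T_out − Tᵢ) = 0
T_out = Σ ṁᵢCp,ᵢTᵢ / Σ ṁᵢCp,ᵢ
      = 438340 / 7911.2 = 55.408 °C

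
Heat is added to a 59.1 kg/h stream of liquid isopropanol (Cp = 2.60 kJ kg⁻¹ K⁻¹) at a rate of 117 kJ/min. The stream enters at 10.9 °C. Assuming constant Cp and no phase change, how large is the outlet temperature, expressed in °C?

Q = 117 kJ/min = 7020 kJ/h
ΔT = Q/(ṁ·Cp) = 7020/(59.1×2.60) = 45.685 K
T_out = 10.9 + 45.685 = 56.585 °C

T_out = 56.6 °C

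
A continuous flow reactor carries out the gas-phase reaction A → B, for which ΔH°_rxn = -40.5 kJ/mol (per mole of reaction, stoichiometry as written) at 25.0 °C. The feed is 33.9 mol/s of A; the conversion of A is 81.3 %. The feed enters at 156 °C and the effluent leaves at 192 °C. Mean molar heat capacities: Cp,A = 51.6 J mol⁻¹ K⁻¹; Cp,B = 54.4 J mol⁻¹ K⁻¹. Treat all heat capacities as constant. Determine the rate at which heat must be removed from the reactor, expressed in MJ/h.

Extent of reaction ξ = 0.813 × 33.9 = 27.561 mol/s
Reaction term: ξ·ΔH°_rxn = 27.561 × -40.5 = -1116.2 kJ/s
Sensible, feed 156→25 °C: -229.15 kJ/s
Outlet flows (mol/s): A 6.3393, B 27.561
Sensible, products 25→192 °C: 305.01 kJ/s
Q = ΔH = -1040.3 kJ/s = -1040.3 kW
Heat removed = 3745.3 MJ/h

Q_out = 3750 MJ/h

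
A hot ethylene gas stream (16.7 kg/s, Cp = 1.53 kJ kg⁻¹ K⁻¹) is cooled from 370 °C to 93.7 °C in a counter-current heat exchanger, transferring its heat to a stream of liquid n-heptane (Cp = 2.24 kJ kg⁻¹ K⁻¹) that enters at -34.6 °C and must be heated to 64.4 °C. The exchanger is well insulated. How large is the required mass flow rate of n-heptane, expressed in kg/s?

Heat released by hot stream: Q = 16.7 × 1.53 × (370 − 93.7) = 7059.7 kJ/s
Energy balance on cold side (adiabatic exchanger): Q = ṁ_c·Cp_c·(T_c,out − T_c,in)
ṁ_c = 7059.7 / [2.24 × (64.4 − -34.6)] = 31.835 kg/s

ṁ_c = 31.8 kg/s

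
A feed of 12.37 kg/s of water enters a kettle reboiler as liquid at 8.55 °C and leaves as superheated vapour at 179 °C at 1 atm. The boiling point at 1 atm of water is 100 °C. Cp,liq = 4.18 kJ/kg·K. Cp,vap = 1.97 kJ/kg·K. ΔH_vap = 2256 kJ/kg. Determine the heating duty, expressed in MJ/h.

Q = 124000 MJ/h

liquid 8.55→100 °C: 382.26 kJ/kg
vaporisation at 100 °C: 2256 kJ/kg
vapour 100→179 °C: 155.63 kJ/kg
Δh = 382.26 + 2256 + 155.63 = 2793.9 kJ/kg
Q = ṁ·Δh = 12.37 kg/s × 2793.9 kJ/kg = 34560 kJ/s
|Q| = 34560 kW = 124420 MJ/h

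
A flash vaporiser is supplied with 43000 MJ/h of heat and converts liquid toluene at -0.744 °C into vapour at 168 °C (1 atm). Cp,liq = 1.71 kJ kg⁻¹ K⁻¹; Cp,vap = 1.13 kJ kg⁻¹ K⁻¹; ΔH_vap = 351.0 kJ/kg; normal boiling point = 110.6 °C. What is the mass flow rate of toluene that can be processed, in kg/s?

Δh = 1.71×(110.6−-0.744) + 351.0 + 1.13×(168−110.6) = 606.26 kJ/kg
Q = 43000 MJ/h = 11944 kJ/s = 11944 kJ/s
ṁ = Q/Δh = 11944 / 606.26 = 19.702 kg/s

ṁ = 19.7 kg/s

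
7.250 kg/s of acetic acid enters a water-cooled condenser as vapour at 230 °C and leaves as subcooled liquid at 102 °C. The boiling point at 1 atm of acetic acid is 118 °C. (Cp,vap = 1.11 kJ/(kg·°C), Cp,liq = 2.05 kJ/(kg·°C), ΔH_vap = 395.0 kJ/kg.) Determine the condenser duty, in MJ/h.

Q_c = 14400 MJ/h

vapour 230→118 °C: -124.32 kJ/kg
condensation at 118 °C: -395 kJ/kg
liquid 118→102 °C: -32.8 kJ/kg
Δh = -124.32 + -395 + -32.8 = -552.12 kJ/kg
Q = ṁ·Δh = 7.250 kg/s × -552.12 kJ/kg = -4002.9 kJ/s
|Q| = 4002.9 kW = 14410 MJ/h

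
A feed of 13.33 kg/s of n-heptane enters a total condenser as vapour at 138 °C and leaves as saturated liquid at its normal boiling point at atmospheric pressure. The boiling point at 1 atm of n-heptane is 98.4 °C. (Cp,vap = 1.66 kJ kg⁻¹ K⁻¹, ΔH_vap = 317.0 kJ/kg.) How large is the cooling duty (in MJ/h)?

vapour 138→98.4 °C: -65.736 kJ/kg
condensation at 98.4 °C: -317 kJ/kg
Δh = -65.736 + -317 = -382.74 kJ/kg
Q = ṁ·Δh = 13.33 kg/s × -382.74 kJ/kg = -5101.9 kJ/s
|Q| = 5101.9 kW = 18367 MJ/h

Q_c = 18400 MJ/h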